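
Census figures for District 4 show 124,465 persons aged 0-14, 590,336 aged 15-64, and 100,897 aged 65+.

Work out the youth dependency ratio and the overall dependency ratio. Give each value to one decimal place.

Youth dependency ratio = 124,465 / 590,336 × 100 = 21.1
Total dependency ratio = (124,465 + 100,897) / 590,336 × 100 = 225,362 / 590,336 × 100 = 38.2

Youth dependency ratio: 21.1
Total dependency ratio: 38.2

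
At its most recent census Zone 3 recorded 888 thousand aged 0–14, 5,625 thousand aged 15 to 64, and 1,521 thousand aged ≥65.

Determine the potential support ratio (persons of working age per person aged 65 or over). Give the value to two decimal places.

Potential support ratio: 3.70

Potential support ratio = 5,625 / 1,521 = 3.70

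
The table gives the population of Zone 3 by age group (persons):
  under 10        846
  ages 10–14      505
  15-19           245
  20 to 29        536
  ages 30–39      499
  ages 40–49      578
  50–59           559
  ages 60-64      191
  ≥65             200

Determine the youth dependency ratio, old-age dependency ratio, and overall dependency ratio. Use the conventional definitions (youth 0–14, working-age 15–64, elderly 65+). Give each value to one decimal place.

Youth dependency ratio: 51.8
Old-age dependency ratio: 7.7
Total dependency ratio: 59.5

0–14: 846 + 505 = 1,351
15–64: 245 + 536 + 499 + 578 + 559 + 191 = 2,608
65+: 200
Youth dependency ratio = 1,351 / 2,608 × 100 = 51.8
Old-age dependency ratio = 200 / 2,608 × 100 = 7.7
Total dependency ratio = (1,351 + 200) / 2,608 × 100 = 1,551 / 2,608 × 100 = 59.5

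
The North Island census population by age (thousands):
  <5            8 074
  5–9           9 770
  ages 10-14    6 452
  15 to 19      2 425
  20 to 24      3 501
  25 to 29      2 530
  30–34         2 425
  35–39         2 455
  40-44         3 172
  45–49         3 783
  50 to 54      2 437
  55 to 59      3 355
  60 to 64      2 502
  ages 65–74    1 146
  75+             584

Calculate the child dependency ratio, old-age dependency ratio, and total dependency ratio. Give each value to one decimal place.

Youth dependency ratio: 85.0
Old-age dependency ratio: 6.1
Total dependency ratio: 91.0

0–14: 8 074 + 9 770 + 6 452 = 24 296
15–64: 2 425 + 3 501 + 2 530 + 2 425 + 2 455 + 3 172 + 3 783 + 2 437 + 3 355 + 2 502 = 28 585
65+: 1 146 + 584 = 1 730
Youth dependency ratio = 24 296 / 28 585 × 100 = 85.0
Old-age dependency ratio = 1 730 / 28 585 × 100 = 6.1
Total dependency ratio = (24 296 + 1 730) / 28 585 × 100 = 26 026 / 28 585 × 100 = 91.0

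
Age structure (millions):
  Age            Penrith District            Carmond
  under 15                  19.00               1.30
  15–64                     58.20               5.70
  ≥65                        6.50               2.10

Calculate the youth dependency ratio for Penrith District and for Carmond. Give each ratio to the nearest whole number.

Penrith District: 19.00 / 58.20 × 100 = 33
Carmond: 1.30 / 5.70 × 100 = 23

Penrith District: 33
Carmond: 23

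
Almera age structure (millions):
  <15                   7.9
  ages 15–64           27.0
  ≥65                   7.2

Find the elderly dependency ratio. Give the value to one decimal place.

Old-age dependency ratio: 26.7

Old-age dependency ratio = 7.2 / 27.0 × 100 = 26.7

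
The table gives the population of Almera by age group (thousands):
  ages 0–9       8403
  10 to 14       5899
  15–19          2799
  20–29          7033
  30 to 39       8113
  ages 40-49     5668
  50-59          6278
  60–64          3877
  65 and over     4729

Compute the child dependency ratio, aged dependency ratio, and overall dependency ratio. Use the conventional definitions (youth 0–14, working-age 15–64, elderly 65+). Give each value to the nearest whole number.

Youth dependency ratio: 42
Old-age dependency ratio: 14
Total dependency ratio: 56

0–14: 8403 + 5899 = 14302
15–64: 2799 + 7033 + 8113 + 5668 + 6278 + 3877 = 33768
65+: 4729
Youth dependency ratio = 14302 / 33768 × 100 = 42
Old-age dependency ratio = 4729 / 33768 × 100 = 14
Total dependency ratio = (14302 + 4729) / 33768 × 100 = 19031 / 33768 × 100 = 56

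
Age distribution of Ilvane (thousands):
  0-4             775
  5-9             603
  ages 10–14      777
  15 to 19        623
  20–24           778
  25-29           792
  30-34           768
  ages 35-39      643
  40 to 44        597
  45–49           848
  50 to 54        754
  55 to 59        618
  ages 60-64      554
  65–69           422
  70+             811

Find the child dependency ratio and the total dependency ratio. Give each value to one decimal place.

Youth dependency ratio: 30.9
Total dependency ratio: 48.6

0–14: 775 + 603 + 777 = 2155
15–64: 623 + 778 + 792 + 768 + 643 + 597 + 848 + 754 + 618 + 554 = 6975
65+: 422 + 811 = 1233
Youth dependency ratio = 2155 / 6975 × 100 = 30.9
Total dependency ratio = (2155 + 1233) / 6975 × 100 = 3388 / 6975 × 100 = 48.6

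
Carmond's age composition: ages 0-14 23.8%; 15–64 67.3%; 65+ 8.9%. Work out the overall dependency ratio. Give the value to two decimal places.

Total dependency ratio = (23.8 + 8.9) / 67.3 × 100 = 32.7 / 67.3 × 100 = 48.59

Total dependency ratio: 48.59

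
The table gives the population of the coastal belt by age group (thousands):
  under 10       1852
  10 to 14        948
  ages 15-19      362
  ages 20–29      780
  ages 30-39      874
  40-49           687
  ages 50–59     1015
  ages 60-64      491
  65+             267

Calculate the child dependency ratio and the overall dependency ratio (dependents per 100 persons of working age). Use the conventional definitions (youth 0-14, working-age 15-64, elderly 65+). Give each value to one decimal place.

Youth dependency ratio: 66.5
Total dependency ratio: 72.9

0–14: 1852 + 948 = 2800
15–64: 362 + 780 + 874 + 687 + 1015 + 491 = 4209
65+: 267
Youth dependency ratio = 2800 / 4209 × 100 = 66.5
Total dependency ratio = (2800 + 267) / 4209 × 100 = 3067 / 4209 × 100 = 72.9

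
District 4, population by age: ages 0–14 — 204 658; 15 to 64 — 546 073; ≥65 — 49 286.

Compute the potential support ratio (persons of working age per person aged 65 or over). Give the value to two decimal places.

Potential support ratio = 546 073 / 49 286 = 11.08

Potential support ratio: 11.08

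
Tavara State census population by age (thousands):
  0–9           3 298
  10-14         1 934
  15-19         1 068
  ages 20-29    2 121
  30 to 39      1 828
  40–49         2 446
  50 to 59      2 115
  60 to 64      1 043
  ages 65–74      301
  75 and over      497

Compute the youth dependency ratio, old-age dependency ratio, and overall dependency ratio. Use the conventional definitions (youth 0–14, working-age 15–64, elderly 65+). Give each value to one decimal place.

Youth dependency ratio: 49.3
Old-age dependency ratio: 7.5
Total dependency ratio: 56.8

0–14: 3 298 + 1 934 = 5 232
15–64: 1 068 + 2 121 + 1 828 + 2 446 + 2 115 + 1 043 = 10 621
65+: 301 + 497 = 798
Youth dependency ratio = 5 232 / 10 621 × 100 = 49.3
Old-age dependency ratio = 798 / 10 621 × 100 = 7.5
Total dependency ratio = (5 232 + 798) / 10 621 × 100 = 6 030 / 10 621 × 100 = 56.8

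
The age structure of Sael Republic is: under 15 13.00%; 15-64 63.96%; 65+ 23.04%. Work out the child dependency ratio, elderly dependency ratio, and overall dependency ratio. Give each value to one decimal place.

Youth dependency ratio = 13.00 / 63.96 × 100 = 20.3
Old-age dependency ratio = 23.04 / 63.96 × 100 = 36.0
Total dependency ratio = (13.00 + 23.04) / 63.96 × 100 = 36.04 / 63.96 × 100 = 56.3

Youth dependency ratio: 20.3
Old-age dependency ratio: 36.0
Total dependency ratio: 56.3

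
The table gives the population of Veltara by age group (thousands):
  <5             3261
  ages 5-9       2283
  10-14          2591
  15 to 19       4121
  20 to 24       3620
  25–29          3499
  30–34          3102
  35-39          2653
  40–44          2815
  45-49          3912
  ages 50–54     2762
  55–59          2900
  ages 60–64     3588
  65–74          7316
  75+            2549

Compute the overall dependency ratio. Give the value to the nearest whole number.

Total dependency ratio: 55

0–14: 3261 + 2283 + 2591 = 8135
15–64: 4121 + 3620 + 3499 + 3102 + 2653 + 2815 + 3912 + 2762 + 2900 + 3588 = 32972
65+: 7316 + 2549 = 9865
Total dependency ratio = (8135 + 9865) / 32972 × 100 = 18000 / 32972 × 100 = 55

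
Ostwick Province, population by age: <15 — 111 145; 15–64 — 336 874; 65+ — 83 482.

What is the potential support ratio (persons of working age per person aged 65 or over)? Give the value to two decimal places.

Potential support ratio = 336 874 / 83 482 = 4.04

Potential support ratio: 4.04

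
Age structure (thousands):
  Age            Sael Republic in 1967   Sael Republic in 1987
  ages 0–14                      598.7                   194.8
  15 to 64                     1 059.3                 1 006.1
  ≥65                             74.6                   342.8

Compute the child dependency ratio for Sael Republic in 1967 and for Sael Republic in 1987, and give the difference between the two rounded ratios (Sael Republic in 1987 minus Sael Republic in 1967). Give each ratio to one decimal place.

Sael Republic in 1967: 598.7 / 1 059.3 × 100 = 56.5
Sael Republic in 1987: 194.8 / 1 006.1 × 100 = 19.4

Sael Republic in 1967: 56.5
Sael Republic in 1987: 19.4
Difference: -37.1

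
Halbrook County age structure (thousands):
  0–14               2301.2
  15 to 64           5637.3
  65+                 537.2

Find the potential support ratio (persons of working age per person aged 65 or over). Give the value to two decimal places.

Potential support ratio: 10.49

Potential support ratio = 5637.3 / 537.2 = 10.49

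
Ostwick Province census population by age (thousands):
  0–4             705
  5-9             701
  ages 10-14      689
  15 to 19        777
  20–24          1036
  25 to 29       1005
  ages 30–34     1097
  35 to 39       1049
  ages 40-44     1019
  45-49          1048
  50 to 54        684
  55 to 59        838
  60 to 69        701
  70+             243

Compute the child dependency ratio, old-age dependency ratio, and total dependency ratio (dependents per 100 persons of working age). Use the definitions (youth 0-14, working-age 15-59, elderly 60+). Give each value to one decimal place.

Youth dependency ratio: 24.5
Old-age dependency ratio: 11.0
Total dependency ratio: 35.5

0–14: 705 + 701 + 689 = 2095
15–59: 777 + 1036 + 1005 + 1097 + 1049 + 1019 + 1048 + 684 + 838 = 8553
60+: 701 + 243 = 944
Youth dependency ratio = 2095 / 8553 × 100 = 24.5
Old-age dependency ratio = 944 / 8553 × 100 = 11.0
Total dependency ratio = (2095 + 944) / 8553 × 100 = 3039 / 8553 × 100 = 35.5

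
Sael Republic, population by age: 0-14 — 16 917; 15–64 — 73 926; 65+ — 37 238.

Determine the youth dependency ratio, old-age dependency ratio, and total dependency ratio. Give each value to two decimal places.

Youth dependency ratio: 22.88
Old-age dependency ratio: 50.37
Total dependency ratio: 73.26

Youth dependency ratio = 16 917 / 73 926 × 100 = 22.88
Old-age dependency ratio = 37 238 / 73 926 × 100 = 50.37
Total dependency ratio = (16 917 + 37 238) / 73 926 × 100 = 54 155 / 73 926 × 100 = 73.26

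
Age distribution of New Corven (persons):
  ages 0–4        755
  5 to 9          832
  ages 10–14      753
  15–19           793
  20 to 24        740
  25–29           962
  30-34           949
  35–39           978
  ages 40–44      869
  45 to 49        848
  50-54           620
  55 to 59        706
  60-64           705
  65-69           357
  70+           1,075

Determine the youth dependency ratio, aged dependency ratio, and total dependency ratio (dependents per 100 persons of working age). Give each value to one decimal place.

0–14: 755 + 832 + 753 = 2,340
15–64: 793 + 740 + 962 + 949 + 978 + 869 + 848 + 620 + 706 + 705 = 8,170
65+: 357 + 1,075 = 1,432
Youth dependency ratio = 2,340 / 8,170 × 100 = 28.6
Old-age dependency ratio = 1,432 / 8,170 × 100 = 17.5
Total dependency ratio = (2,340 + 1,432) / 8,170 × 100 = 3,772 / 8,170 × 100 = 46.2

Youth dependency ratio: 28.6
Old-age dependency ratio: 17.5
Total dependency ratio: 46.2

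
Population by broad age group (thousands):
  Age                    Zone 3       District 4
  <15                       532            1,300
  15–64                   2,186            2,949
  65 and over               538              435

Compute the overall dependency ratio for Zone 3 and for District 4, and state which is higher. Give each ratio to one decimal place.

Zone 3: 48.9
District 4: 58.8
Higher: District 4

Zone 3: (532 + 538) / 2,186 × 100 = 1,070 / 2,186 × 100 = 48.9
District 4: (1,300 + 435) / 2,949 × 100 = 1,735 / 2,949 × 100 = 58.8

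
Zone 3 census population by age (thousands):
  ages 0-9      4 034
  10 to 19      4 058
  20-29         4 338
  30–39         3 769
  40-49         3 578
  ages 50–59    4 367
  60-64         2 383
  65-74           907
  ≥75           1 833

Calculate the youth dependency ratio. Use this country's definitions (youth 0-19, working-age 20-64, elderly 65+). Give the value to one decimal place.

0–19: 4 034 + 4 058 = 8 092
20–64: 4 338 + 3 769 + 3 578 + 4 367 + 2 383 = 18 435
65+: 907 + 1 833 = 2 740
Youth dependency ratio = 8 092 / 18 435 × 100 = 43.9

Youth dependency ratio: 43.9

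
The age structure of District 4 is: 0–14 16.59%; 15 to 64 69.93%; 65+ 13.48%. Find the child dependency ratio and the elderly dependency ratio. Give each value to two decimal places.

Youth dependency ratio = 16.59 / 69.93 × 100 = 23.72
Old-age dependency ratio = 13.48 / 69.93 × 100 = 19.28

Youth dependency ratio: 23.72
Old-age dependency ratio: 19.28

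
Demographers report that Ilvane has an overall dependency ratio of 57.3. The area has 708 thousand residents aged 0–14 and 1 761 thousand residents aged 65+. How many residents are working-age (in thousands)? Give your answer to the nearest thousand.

Working-age: 4 309

Total dependency ratio = (youth + elderly) / working-age × 100
57.3 = (708 + 1 761) / W × 100
⇒ 4 309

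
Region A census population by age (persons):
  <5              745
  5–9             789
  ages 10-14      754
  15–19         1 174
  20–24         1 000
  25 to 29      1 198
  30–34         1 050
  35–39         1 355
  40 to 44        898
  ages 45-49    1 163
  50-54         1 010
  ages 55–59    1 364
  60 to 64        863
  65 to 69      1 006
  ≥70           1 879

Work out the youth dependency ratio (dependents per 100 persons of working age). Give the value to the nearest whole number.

0–14: 745 + 789 + 754 = 2 288
15–64: 1 174 + 1 000 + 1 198 + 1 050 + 1 355 + 898 + 1 163 + 1 010 + 1 364 + 863 = 11 075
65+: 1 006 + 1 879 = 2 885
Youth dependency ratio = 2 288 / 11 075 × 100 = 21

Youth dependency ratio: 21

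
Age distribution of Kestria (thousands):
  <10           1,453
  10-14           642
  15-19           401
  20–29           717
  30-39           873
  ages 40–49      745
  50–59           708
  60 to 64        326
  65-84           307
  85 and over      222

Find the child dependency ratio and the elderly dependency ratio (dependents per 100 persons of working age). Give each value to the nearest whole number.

Youth dependency ratio: 56
Old-age dependency ratio: 14

0–14: 1,453 + 642 = 2,095
15–64: 401 + 717 + 873 + 745 + 708 + 326 = 3,770
65+: 307 + 222 = 529
Youth dependency ratio = 2,095 / 3,770 × 100 = 56
Old-age dependency ratio = 529 / 3,770 × 100 = 14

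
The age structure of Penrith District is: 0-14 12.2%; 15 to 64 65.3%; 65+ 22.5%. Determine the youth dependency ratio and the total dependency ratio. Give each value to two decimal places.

Youth dependency ratio: 18.68
Total dependency ratio: 53.14

Youth dependency ratio = 12.2 / 65.3 × 100 = 18.68
Total dependency ratio = (12.2 + 22.5) / 65.3 × 100 = 34.7 / 65.3 × 100 = 53.14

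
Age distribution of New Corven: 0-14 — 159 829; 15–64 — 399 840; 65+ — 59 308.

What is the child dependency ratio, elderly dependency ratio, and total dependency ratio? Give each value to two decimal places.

Youth dependency ratio: 39.97
Old-age dependency ratio: 14.83
Total dependency ratio: 54.81

Youth dependency ratio = 159 829 / 399 840 × 100 = 39.97
Old-age dependency ratio = 59 308 / 399 840 × 100 = 14.83
Total dependency ratio = (159 829 + 59 308) / 399 840 × 100 = 219 137 / 399 840 × 100 = 54.81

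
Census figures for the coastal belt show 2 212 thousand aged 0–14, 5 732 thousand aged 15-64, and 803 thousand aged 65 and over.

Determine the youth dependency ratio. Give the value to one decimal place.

Youth dependency ratio = 2 212 / 5 732 × 100 = 38.6

Youth dependency ratio: 38.6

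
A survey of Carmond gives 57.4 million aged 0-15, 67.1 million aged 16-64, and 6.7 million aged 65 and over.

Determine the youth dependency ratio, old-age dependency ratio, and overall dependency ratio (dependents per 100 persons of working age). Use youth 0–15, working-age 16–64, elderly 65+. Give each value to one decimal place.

Youth dependency ratio = 57.4 / 67.1 × 100 = 85.5
Old-age dependency ratio = 6.7 / 67.1 × 100 = 10.0
Total dependency ratio = (57.4 + 6.7) / 67.1 × 100 = 64.1 / 67.1 × 100 = 95.5

Youth dependency ratio: 85.5
Old-age dependency ratio: 10.0
Total dependency ratio: 95.5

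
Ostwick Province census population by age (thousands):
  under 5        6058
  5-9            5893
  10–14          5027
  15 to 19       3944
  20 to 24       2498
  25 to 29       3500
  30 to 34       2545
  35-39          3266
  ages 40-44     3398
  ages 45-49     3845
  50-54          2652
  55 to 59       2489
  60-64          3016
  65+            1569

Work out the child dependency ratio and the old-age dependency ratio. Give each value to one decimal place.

Youth dependency ratio: 54.5
Old-age dependency ratio: 5.0

0–14: 6058 + 5893 + 5027 = 16978
15–64: 3944 + 2498 + 3500 + 2545 + 3266 + 3398 + 3845 + 2652 + 2489 + 3016 = 31153
65+: 1569
Youth dependency ratio = 16978 / 31153 × 100 = 54.5
Old-age dependency ratio = 1569 / 31153 × 100 = 5.0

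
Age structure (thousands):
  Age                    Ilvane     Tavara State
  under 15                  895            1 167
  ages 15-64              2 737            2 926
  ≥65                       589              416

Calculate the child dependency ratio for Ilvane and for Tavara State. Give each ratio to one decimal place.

Ilvane: 32.7
Tavara State: 39.9

Ilvane: 895 / 2 737 × 100 = 32.7
Tavara State: 1 167 / 2 926 × 100 = 39.9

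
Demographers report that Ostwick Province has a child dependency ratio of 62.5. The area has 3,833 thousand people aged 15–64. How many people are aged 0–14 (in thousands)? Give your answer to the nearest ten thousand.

Aged 0–14: 2,400

Youth dependency ratio = youth / working-age × 100
62.5 = Y / 3,833 × 100
⇒ 2,400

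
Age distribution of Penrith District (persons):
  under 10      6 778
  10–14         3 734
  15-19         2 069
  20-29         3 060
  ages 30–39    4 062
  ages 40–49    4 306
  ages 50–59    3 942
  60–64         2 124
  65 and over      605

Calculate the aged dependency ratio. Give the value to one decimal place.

0–14: 6 778 + 3 734 = 10 512
15–64: 2 069 + 3 060 + 4 062 + 4 306 + 3 942 + 2 124 = 19 563
65+: 605
Old-age dependency ratio = 605 / 19 563 × 100 = 3.1

Old-age dependency ratio: 3.1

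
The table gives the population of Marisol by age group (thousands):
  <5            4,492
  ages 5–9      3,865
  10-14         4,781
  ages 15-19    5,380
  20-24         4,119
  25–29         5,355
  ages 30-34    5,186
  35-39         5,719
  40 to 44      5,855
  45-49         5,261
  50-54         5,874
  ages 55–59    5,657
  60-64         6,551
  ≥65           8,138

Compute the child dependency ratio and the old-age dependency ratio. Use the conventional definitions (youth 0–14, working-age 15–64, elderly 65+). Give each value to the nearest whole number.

Youth dependency ratio: 24
Old-age dependency ratio: 15

0–14: 4,492 + 3,865 + 4,781 = 13,138
15–64: 5,380 + 4,119 + 5,355 + 5,186 + 5,719 + 5,855 + 5,261 + 5,874 + 5,657 + 6,551 = 54,957
65+: 8,138
Youth dependency ratio = 13,138 / 54,957 × 100 = 24
Old-age dependency ratio = 8,138 / 54,957 × 100 = 15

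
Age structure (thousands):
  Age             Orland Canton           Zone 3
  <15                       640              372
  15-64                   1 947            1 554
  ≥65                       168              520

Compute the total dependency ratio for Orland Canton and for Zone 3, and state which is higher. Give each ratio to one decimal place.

Orland Canton: (640 + 168) / 1 947 × 100 = 808 / 1 947 × 100 = 41.5
Zone 3: (372 + 520) / 1 554 × 100 = 892 / 1 554 × 100 = 57.4

Orland Canton: 41.5
Zone 3: 57.4
Higher: Zone 3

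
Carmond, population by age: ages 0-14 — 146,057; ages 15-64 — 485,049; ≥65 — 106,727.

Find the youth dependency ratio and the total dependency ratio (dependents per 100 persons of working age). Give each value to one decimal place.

Youth dependency ratio: 30.1
Total dependency ratio: 52.1

Youth dependency ratio = 146,057 / 485,049 × 100 = 30.1
Total dependency ratio = (146,057 + 106,727) / 485,049 × 100 = 252,784 / 485,049 × 100 = 52.1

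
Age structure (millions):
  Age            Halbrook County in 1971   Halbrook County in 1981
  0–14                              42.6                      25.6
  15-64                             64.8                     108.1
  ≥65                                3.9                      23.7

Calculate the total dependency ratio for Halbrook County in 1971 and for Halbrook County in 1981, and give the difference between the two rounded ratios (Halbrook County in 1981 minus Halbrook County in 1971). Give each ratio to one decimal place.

Halbrook County in 1971: 71.8
Halbrook County in 1981: 45.6
Difference: -26.2

Halbrook County in 1971: (42.6 + 3.9) / 64.8 × 100 = 46.5 / 64.8 × 100 = 71.8
Halbrook County in 1981: (25.6 + 23.7) / 108.1 × 100 = 49.3 / 108.1 × 100 = 45.6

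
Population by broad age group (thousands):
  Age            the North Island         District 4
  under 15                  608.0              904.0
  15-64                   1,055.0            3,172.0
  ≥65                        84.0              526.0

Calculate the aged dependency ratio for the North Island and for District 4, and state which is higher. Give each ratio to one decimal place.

the North Island: 8.0
District 4: 16.6
Higher: District 4

the North Island: 84.0 / 1,055.0 × 100 = 8.0
District 4: 526.0 / 3,172.0 × 100 = 16.6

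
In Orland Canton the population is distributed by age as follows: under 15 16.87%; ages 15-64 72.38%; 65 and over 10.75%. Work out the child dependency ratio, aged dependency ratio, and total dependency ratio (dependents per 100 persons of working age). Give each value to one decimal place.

Youth dependency ratio = 16.87 / 72.38 × 100 = 23.3
Old-age dependency ratio = 10.75 / 72.38 × 100 = 14.9
Total dependency ratio = (16.87 + 10.75) / 72.38 × 100 = 27.62 / 72.38 × 100 = 38.2

Youth dependency ratio: 23.3
Old-age dependency ratio: 14.9
Total dependency ratio: 38.2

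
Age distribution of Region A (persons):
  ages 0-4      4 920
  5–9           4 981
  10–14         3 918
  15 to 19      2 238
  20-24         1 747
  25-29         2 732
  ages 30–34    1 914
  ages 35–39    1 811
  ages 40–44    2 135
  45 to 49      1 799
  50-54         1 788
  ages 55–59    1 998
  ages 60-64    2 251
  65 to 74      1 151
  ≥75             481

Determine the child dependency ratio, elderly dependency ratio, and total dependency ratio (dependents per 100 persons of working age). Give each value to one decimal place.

Youth dependency ratio: 67.7
Old-age dependency ratio: 8.0
Total dependency ratio: 75.7

0–14: 4 920 + 4 981 + 3 918 = 13 819
15–64: 2 238 + 1 747 + 2 732 + 1 914 + 1 811 + 2 135 + 1 799 + 1 788 + 1 998 + 2 251 = 20 413
65+: 1 151 + 481 = 1 632
Youth dependency ratio = 13 819 / 20 413 × 100 = 67.7
Old-age dependency ratio = 1 632 / 20 413 × 100 = 8.0
Total dependency ratio = (13 819 + 1 632) / 20 413 × 100 = 15 451 / 20 413 × 100 = 75.7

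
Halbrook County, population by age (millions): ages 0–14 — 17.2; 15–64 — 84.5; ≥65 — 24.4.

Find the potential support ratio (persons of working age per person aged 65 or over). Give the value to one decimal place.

Potential support ratio = 84.5 / 24.4 = 3.5

Potential support ratio: 3.5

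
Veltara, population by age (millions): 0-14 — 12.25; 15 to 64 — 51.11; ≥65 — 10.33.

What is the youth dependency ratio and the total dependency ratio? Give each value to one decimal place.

Youth dependency ratio: 24.0
Total dependency ratio: 44.2

Youth dependency ratio = 12.25 / 51.11 × 100 = 24.0
Total dependency ratio = (12.25 + 10.33) / 51.11 × 100 = 22.58 / 51.11 × 100 = 44.2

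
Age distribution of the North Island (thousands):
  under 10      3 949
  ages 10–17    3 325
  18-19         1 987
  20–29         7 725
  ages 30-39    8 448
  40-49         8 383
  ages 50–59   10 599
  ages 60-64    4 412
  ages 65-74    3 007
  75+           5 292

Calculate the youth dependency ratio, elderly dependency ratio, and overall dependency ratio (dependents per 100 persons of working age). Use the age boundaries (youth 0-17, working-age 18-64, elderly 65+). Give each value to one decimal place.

Youth dependency ratio: 17.5
Old-age dependency ratio: 20.0
Total dependency ratio: 37.5

0–17: 3 949 + 3 325 = 7 274
18–64: 1 987 + 7 725 + 8 448 + 8 383 + 10 599 + 4 412 = 41 554
65+: 3 007 + 5 292 = 8 299
Youth dependency ratio = 7 274 / 41 554 × 100 = 17.5
Old-age dependency ratio = 8 299 / 41 554 × 100 = 20.0
Total dependency ratio = (7 274 + 8 299) / 41 554 × 100 = 15 573 / 41 554 × 100 = 37.5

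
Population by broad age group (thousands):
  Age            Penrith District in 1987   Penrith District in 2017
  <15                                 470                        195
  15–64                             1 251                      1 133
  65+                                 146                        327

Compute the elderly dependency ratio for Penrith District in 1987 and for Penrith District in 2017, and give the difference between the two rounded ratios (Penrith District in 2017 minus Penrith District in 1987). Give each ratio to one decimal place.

Penrith District in 1987: 146 / 1 251 × 100 = 11.7
Penrith District in 2017: 327 / 1 133 × 100 = 28.9

Penrith District in 1987: 11.7
Penrith District in 2017: 28.9
Difference: +17.2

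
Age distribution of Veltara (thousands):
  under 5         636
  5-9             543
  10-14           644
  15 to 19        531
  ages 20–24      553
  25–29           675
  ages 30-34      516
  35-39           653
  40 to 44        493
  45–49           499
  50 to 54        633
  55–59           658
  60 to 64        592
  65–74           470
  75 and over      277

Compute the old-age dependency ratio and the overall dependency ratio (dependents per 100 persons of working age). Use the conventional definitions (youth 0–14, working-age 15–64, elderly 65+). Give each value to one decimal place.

0–14: 636 + 543 + 644 = 1,823
15–64: 531 + 553 + 675 + 516 + 653 + 493 + 499 + 633 + 658 + 592 = 5,803
65+: 470 + 277 = 747
Old-age dependency ratio = 747 / 5,803 × 100 = 12.9
Total dependency ratio = (1,823 + 747) / 5,803 × 100 = 2,570 / 5,803 × 100 = 44.3

Old-age dependency ratio: 12.9
Total dependency ratio: 44.3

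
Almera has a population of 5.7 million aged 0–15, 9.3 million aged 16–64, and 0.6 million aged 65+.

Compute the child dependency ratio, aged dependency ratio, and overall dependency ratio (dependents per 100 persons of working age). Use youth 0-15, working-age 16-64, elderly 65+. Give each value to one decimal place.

Youth dependency ratio = 5.7 / 9.3 × 100 = 61.3
Old-age dependency ratio = 0.6 / 9.3 × 100 = 6.5
Total dependency ratio = (5.7 + 0.6) / 9.3 × 100 = 6.3 / 9.3 × 100 = 67.7

Youth dependency ratio: 61.3
Old-age dependency ratio: 6.5
Total dependency ratio: 67.7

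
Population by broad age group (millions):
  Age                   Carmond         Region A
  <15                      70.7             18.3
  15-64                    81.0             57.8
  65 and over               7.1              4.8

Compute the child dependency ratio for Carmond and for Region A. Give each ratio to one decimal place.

Carmond: 87.3
Region A: 31.7

Carmond: 70.7 / 81.0 × 100 = 87.3
Region A: 18.3 / 57.8 × 100 = 31.7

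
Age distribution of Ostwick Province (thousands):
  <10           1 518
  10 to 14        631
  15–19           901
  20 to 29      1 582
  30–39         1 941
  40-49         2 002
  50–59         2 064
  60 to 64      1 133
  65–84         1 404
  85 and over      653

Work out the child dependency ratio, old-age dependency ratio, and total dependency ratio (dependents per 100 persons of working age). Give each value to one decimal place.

Youth dependency ratio: 22.3
Old-age dependency ratio: 21.4
Total dependency ratio: 43.7

0–14: 1 518 + 631 = 2 149
15–64: 901 + 1 582 + 1 941 + 2 002 + 2 064 + 1 133 = 9 623
65+: 1 404 + 653 = 2 057
Youth dependency ratio = 2 149 / 9 623 × 100 = 22.3
Old-age dependency ratio = 2 057 / 9 623 × 100 = 21.4
Total dependency ratio = (2 149 + 2 057) / 9 623 × 100 = 4 206 / 9 623 × 100 = 43.7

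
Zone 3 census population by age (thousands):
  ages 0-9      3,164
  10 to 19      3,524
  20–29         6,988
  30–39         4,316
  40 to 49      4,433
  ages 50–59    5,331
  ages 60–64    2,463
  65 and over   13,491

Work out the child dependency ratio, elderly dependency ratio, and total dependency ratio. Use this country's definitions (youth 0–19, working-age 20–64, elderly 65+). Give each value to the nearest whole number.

Youth dependency ratio: 28
Old-age dependency ratio: 57
Total dependency ratio: 86

0–19: 3,164 + 3,524 = 6,688
20–64: 6,988 + 4,316 + 4,433 + 5,331 + 2,463 = 23,531
65+: 13,491
Youth dependency ratio = 6,688 / 23,531 × 100 = 28
Old-age dependency ratio = 13,491 / 23,531 × 100 = 57
Total dependency ratio = (6,688 + 13,491) / 23,531 × 100 = 20,179 / 23,531 × 100 = 86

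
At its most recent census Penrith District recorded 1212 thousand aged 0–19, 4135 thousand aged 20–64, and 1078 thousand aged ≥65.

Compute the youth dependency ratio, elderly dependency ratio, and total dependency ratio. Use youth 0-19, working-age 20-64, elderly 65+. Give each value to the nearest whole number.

Youth dependency ratio: 29
Old-age dependency ratio: 26
Total dependency ratio: 55

Youth dependency ratio = 1212 / 4135 × 100 = 29
Old-age dependency ratio = 1078 / 4135 × 100 = 26
Total dependency ratio = (1212 + 1078) / 4135 × 100 = 2290 / 4135 × 100 = 55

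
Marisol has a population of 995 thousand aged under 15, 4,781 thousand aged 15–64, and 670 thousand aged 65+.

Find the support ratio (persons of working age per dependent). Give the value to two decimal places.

Support ratio: 2.87

Support ratio = 4,781 / (995 + 670) = 4,781 / 1,665 = 2.87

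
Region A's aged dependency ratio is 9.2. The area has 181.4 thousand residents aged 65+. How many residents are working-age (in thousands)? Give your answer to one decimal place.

Working-age: 1971.7

Old-age dependency ratio = elderly / working-age × 100
9.2 = 181.4 / W × 100
⇒ 1971.7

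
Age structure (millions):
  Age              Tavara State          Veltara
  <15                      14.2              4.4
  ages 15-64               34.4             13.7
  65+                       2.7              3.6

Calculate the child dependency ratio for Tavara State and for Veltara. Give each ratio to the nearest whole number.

Tavara State: 14.2 / 34.4 × 100 = 41
Veltara: 4.4 / 13.7 × 100 = 32

Tavara State: 41
Veltara: 32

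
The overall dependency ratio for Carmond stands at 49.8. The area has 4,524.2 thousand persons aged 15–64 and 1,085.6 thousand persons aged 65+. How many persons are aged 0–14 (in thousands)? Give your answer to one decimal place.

Aged 0–14: 1,167.5

Total dependency ratio = (youth + elderly) / working-age × 100
49.8 = (Y + 1,085.6) / 4,524.2 × 100
⇒ 1,167.5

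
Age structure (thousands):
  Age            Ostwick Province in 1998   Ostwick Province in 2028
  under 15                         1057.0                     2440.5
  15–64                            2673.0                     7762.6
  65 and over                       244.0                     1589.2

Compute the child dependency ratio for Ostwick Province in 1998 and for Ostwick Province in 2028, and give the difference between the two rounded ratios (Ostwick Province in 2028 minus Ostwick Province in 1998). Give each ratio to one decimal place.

Ostwick Province in 1998: 39.5
Ostwick Province in 2028: 31.4
Difference: -8.1

Ostwick Province in 1998: 1057.0 / 2673.0 × 100 = 39.5
Ostwick Province in 2028: 2440.5 / 7762.6 × 100 = 31.4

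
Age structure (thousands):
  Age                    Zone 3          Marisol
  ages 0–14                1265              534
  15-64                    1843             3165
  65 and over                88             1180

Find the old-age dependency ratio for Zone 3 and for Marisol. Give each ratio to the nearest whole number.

Zone 3: 5
Marisol: 37

Zone 3: 88 / 1843 × 100 = 5
Marisol: 1180 / 3165 × 100 = 37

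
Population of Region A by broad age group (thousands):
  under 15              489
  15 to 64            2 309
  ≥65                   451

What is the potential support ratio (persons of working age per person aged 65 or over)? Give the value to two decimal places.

Potential support ratio: 5.12

Potential support ratio = 2 309 / 451 = 5.12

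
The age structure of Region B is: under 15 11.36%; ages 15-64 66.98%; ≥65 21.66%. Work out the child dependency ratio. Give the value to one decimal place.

Youth dependency ratio = 11.36 / 66.98 × 100 = 17.0

Youth dependency ratio: 17.0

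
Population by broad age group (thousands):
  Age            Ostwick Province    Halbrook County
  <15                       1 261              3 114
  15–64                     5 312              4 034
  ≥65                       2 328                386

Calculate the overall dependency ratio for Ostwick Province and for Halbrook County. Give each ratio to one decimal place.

Ostwick Province: 67.6
Halbrook County: 86.8

Ostwick Province: (1 261 + 2 328) / 5 312 × 100 = 3 589 / 5 312 × 100 = 67.6
Halbrook County: (3 114 + 386) / 4 034 × 100 = 3 500 / 4 034 × 100 = 86.8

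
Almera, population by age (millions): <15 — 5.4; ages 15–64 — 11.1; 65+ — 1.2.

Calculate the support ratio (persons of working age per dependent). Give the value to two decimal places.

Support ratio = 11.1 / (5.4 + 1.2) = 11.1 / 6.6 = 1.68

Support ratio: 1.68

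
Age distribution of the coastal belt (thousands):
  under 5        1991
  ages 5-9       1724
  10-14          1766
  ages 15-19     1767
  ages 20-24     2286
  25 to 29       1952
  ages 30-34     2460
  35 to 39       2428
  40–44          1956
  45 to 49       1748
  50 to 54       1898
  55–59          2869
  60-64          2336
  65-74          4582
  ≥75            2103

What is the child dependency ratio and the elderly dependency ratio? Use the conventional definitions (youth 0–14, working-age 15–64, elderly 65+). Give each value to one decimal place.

Youth dependency ratio: 25.3
Old-age dependency ratio: 30.8

0–14: 1991 + 1724 + 1766 = 5481
15–64: 1767 + 2286 + 1952 + 2460 + 2428 + 1956 + 1748 + 1898 + 2869 + 2336 = 21700
65+: 4582 + 2103 = 6685
Youth dependency ratio = 5481 / 21700 × 100 = 25.3
Old-age dependency ratio = 6685 / 21700 × 100 = 30.8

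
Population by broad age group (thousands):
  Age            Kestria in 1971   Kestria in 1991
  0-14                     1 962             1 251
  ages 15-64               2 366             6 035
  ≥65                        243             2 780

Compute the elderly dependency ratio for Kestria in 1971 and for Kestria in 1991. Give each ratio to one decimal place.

Kestria in 1971: 243 / 2 366 × 100 = 10.3
Kestria in 1991: 2 780 / 6 035 × 100 = 46.1

Kestria in 1971: 10.3
Kestria in 1991: 46.1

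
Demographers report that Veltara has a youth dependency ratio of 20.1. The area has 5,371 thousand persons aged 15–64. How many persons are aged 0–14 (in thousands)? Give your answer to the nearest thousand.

Aged 0–14: 1,080

Youth dependency ratio = youth / working-age × 100
20.1 = Y / 5,371 × 100
⇒ 1,080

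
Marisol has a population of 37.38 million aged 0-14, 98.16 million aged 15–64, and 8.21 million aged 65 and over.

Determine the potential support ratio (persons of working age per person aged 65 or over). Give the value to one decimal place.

Potential support ratio = 98.16 / 8.21 = 12.0

Potential support ratio: 12.0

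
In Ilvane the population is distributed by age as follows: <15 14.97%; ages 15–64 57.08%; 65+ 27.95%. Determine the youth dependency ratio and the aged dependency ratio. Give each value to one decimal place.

Youth dependency ratio: 26.2
Old-age dependency ratio: 49.0

Youth dependency ratio = 14.97 / 57.08 × 100 = 26.2
Old-age dependency ratio = 27.95 / 57.08 × 100 = 49.0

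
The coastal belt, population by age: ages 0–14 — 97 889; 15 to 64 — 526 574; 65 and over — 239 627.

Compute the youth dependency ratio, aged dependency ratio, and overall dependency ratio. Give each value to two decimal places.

Youth dependency ratio = 97 889 / 526 574 × 100 = 18.59
Old-age dependency ratio = 239 627 / 526 574 × 100 = 45.51
Total dependency ratio = (97 889 + 239 627) / 526 574 × 100 = 337 516 / 526 574 × 100 = 64.10

Youth dependency ratio: 18.59
Old-age dependency ratio: 45.51
Total dependency ratio: 64.10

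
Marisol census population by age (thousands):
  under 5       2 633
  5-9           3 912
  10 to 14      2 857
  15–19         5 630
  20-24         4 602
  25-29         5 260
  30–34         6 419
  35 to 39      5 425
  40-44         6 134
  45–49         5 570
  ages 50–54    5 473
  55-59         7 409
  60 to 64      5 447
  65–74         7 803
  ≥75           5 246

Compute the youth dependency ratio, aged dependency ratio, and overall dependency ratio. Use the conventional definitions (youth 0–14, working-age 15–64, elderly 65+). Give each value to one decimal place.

0–14: 2 633 + 3 912 + 2 857 = 9 402
15–64: 5 630 + 4 602 + 5 260 + 6 419 + 5 425 + 6 134 + 5 570 + 5 473 + 7 409 + 5 447 = 57 369
65+: 7 803 + 5 246 = 13 049
Youth dependency ratio = 9 402 / 57 369 × 100 = 16.4
Old-age dependency ratio = 13 049 / 57 369 × 100 = 22.7
Total dependency ratio = (9 402 + 13 049) / 57 369 × 100 = 22 451 / 57 369 × 100 = 39.1

Youth dependency ratio: 16.4
Old-age dependency ratio: 22.7
Total dependency ratio: 39.1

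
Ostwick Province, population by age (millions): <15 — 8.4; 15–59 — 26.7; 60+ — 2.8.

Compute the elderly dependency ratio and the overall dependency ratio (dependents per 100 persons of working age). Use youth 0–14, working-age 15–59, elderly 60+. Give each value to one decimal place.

Old-age dependency ratio = 2.8 / 26.7 × 100 = 10.5
Total dependency ratio = (8.4 + 2.8) / 26.7 × 100 = 11.2 / 26.7 × 100 = 41.9

Old-age dependency ratio: 10.5
Total dependency ratio: 41.9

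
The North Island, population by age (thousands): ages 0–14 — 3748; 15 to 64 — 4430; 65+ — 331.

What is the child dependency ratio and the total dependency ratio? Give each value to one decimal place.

Youth dependency ratio = 3748 / 4430 × 100 = 84.6
Total dependency ratio = (3748 + 331) / 4430 × 100 = 4079 / 4430 × 100 = 92.1

Youth dependency ratio: 84.6
Total dependency ratio: 92.1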